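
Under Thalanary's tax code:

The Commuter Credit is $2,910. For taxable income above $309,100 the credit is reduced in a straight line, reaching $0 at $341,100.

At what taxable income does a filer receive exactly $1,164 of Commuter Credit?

$328,300

$1,164 is 1,164/2,910 of the full $2,910, so 1,746/2,910 of the $32,000 range has been used: income = $309,100 + $32,000 × 1,746/2,910 = $328,300.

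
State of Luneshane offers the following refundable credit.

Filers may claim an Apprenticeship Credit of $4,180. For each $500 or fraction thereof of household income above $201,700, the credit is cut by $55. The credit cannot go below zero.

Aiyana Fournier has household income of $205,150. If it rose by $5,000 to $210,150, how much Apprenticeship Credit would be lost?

At $205,150 — income exceeds $201,700 by $3,450, which is 7 full-or-partial $500 increments; reduction = 7 × $55 = $385, leaving $3,795.
At $210,150 — income exceeds $201,700 by $8,450, which is 17 full-or-partial $500 increments; reduction = 17 × $55 = $935, leaving $3,245.
Lost: $3,795 − $3,245 = $550.

$550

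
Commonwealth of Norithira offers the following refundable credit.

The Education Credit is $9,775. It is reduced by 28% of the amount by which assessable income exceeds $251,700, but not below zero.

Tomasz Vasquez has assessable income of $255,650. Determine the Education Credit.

$8,669

Education Credit: 28% of the $3,950 excess over $251,700 is $1,106; credit = $9,775 − $1,106 = $8,669.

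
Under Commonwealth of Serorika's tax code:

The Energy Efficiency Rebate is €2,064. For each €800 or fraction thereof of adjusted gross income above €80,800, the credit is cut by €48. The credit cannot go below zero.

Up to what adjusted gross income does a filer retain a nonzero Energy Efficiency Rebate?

€114,400

After 42 increments the reduction is 42 × €48 = €2,016, leaving €48; one more increment wipes it out. Increment 42 ends at excess 42 × €800 = €33,600, so the highest qualifying income is €80,800 + €33,600 = €114,400.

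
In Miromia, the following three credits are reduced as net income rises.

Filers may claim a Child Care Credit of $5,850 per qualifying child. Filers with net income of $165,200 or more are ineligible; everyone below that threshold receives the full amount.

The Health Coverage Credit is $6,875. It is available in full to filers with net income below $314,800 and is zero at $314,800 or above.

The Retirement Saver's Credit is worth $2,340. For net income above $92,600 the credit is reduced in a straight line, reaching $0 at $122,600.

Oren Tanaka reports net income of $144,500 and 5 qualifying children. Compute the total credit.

Child Care Credit: base = 5 × $5,850 = $29,250. $144,500 is below the $165,200 cutoff, so the full $29,250 applies.
Health Coverage Credit: $144,500 is below the $314,800 cutoff, so the full $6,875 applies.
Retirement Saver's Credit: $144,500 is at or above $122,600, so the credit is $0.
Total: $29,250 + $6,875 + $0 = $36,125.

$36,125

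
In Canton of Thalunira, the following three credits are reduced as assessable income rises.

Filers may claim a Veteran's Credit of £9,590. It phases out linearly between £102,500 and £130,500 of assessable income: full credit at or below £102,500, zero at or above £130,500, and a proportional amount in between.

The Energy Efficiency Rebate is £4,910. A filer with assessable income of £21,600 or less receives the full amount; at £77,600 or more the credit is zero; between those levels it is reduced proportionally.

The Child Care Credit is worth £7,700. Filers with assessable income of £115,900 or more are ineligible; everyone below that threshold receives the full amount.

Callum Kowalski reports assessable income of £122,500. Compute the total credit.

Veteran's Credit: £122,500 is £20,000 into a £28,000 phase-out range, leaving 8,000/28,000 of the credit: £9,590 × 8,000/28,000 = £2,740.
Energy Efficiency Rebate: £122,500 is at or above £77,600, so the credit is £0.
Child Care Credit: £122,500 meets or exceeds the £115,900 cutoff, so the credit is £0.
Total: £2,740 + £0 + £0 = £2,740.

£2,740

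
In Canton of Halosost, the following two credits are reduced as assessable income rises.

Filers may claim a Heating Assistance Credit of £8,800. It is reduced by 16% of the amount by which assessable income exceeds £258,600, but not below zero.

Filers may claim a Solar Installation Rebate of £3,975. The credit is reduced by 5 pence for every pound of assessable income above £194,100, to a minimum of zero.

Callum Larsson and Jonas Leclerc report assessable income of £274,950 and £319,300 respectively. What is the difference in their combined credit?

£6,184

Callum (£274,950): Heating Assistance Credit: 16% of the £16,350 excess over £258,600 is £2,616; credit = £8,800 − £2,616 = £6,184. Solar Installation Rebate: 5% of the £80,850 excess over £194,100 is £4,042.50 ≥ base, so the credit is £0. total £6,184 + £0 = £6,184
Jonas (£319,300): Heating Assistance Credit: 16% of the £60,700 excess over £258,600 is £9,712 ≥ base, so the credit is £0. Solar Installation Rebate: 5% of the £125,200 excess over £194,100 is £6,260 ≥ base, so the credit is £0. total £0 + £0 = £0
Difference: |£6,184 − £0| = £6,184.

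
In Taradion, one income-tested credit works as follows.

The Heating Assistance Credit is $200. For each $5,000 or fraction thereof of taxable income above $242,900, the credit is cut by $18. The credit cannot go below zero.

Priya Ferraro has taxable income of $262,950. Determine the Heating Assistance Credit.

Heating Assistance Credit: income exceeds $242,900 by $20,050, which is 5 full-or-partial $5,000 increments; reduction = 5 × $18 = $90, leaving $110.

$110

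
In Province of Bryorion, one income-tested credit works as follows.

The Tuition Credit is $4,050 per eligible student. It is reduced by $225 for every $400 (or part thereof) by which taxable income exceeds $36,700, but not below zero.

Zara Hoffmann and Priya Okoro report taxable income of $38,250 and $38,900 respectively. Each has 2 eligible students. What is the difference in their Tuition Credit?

$450

Zara ($38,250): Tuition Credit: base = 2 × $4,050 = $8,100. income exceeds $36,700 by $1,550, which is 4 full-or-partial $400 increments; reduction = 4 × $225 = $900, leaving $7,200.
Priya ($38,900): Tuition Credit: base = 2 × $4,050 = $8,100. income exceeds $36,700 by $2,200, which is 6 full-or-partial $400 increments; reduction = 6 × $225 = $1,350, leaving $6,750.
Difference: |$7,200 − $6,750| = $450.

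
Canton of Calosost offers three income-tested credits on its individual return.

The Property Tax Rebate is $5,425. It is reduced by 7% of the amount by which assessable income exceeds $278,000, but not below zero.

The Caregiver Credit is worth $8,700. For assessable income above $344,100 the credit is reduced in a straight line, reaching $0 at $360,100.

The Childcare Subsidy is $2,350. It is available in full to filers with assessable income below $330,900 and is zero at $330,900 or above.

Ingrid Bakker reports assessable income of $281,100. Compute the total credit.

$16,258

Property Tax Rebate: 7% of the $3,100 excess over $278,000 is $217; credit = $5,425 − $217 = $5,208.
Caregiver Credit: $281,100 is at or below the $344,100 threshold, so the full $8,700 applies.
Childcare Subsidy: $281,100 is below the $330,900 cutoff, so the full $2,350 applies.
Total: $5,208 + $8,700 + $2,350 = $16,258.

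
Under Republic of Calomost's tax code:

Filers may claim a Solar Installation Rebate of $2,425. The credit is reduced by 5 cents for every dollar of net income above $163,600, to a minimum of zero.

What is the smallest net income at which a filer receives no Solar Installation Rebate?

$212,100

The credit falls by 5% of each dollar above $163,600, so it reaches zero when the excess is $2,425 / 5% = $48,500: income = $163,600 + $48,500 = $212,100.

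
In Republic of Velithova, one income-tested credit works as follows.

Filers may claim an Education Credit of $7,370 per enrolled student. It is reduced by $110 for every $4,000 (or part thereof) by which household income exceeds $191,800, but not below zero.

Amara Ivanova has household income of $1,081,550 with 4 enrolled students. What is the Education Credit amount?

$4,950

Education Credit: base = 4 × $7,370 = $29,480. income exceeds $191,800 by $889,750, which is 223 full-or-partial $4,000 increments; reduction = 223 × $110 = $24,530, leaving $4,950.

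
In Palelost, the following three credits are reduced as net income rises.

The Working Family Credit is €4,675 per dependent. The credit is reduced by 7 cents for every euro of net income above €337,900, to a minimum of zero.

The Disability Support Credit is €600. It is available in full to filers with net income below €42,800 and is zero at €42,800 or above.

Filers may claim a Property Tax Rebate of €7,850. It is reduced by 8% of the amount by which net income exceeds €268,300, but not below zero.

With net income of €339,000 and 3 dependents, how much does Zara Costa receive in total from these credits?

Working Family Credit: base = 3 × €4,675 = €14,025. 7% of the €1,100 excess over €337,900 is €77; credit = €14,025 − €77 = €13,948.
Disability Support Credit: €339,000 meets or exceeds the €42,800 cutoff, so the credit is €0.
Property Tax Rebate: 8% of the €70,700 excess over €268,300 is €5,656; credit = €7,850 − €5,656 = €2,194.
Total: €13,948 + €0 + €2,194 = €16,142.

€16,142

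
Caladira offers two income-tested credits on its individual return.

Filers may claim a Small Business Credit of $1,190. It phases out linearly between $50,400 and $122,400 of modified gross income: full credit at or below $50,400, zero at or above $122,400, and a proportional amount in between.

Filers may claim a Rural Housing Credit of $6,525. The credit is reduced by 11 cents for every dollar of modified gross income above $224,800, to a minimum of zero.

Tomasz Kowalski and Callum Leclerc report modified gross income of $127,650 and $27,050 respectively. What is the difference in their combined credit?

Tomasz ($127,650): Small Business Credit: $127,650 is at or above $122,400, so the credit is $0. Rural Housing Credit: $127,650 is at or below the $224,800 threshold, so the full $6,525 applies. total $0 + $6,525 = $6,525
Callum ($27,050): Small Business Credit: $27,050 is at or below the $50,400 threshold, so the full $1,190 applies. Rural Housing Credit: $27,050 is at or below the $224,800 threshold, so the full $6,525 applies. total $1,190 + $6,525 = $7,715
Difference: |$6,525 − $7,715| = $1,190.

$1,190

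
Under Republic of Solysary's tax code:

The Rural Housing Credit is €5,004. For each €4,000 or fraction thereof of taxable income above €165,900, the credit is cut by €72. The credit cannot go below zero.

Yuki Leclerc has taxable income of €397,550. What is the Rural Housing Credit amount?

€828

Rural Housing Credit: income exceeds €165,900 by €231,650, which is 58 full-or-partial €4,000 increments; reduction = 58 × €72 = €4,176, leaving €828.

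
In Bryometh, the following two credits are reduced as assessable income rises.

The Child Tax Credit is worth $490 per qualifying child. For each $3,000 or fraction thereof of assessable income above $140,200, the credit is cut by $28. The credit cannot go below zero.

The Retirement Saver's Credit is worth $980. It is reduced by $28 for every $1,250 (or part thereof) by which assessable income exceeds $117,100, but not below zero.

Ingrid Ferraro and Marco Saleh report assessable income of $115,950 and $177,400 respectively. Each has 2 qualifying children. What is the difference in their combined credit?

Ingrid ($115,950): Child Tax Credit: base = 2 × $490 = $980. $115,950 is at or below the $140,200 threshold, so the full $980 applies. Retirement Saver's Credit: $115,950 is at or below the $117,100 threshold, so the full $980 applies. total $980 + $980 = $1,960
Marco ($177,400): Child Tax Credit: base = 2 × $490 = $980. income exceeds $140,200 by $37,200, which is 13 full-or-partial $3,000 increments; reduction = 13 × $28 = $364, leaving $616. Retirement Saver's Credit: income exceeds $117,100 by $60,300 → 49 increments × $28 = $1,372 ≥ base, so the credit is $0. total $616 + $0 = $616
Difference: |$1,960 − $616| = $1,344.

$1,344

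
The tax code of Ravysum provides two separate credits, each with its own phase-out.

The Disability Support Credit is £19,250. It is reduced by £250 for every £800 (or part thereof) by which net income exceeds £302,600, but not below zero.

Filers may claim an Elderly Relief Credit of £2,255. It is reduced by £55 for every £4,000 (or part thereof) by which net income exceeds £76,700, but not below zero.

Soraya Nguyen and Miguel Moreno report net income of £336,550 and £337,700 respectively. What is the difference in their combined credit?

£250

Soraya (£336,550): Disability Support Credit: income exceeds £302,600 by £33,950, which is 43 full-or-partial £800 increments; reduction = 43 × £250 = £10,750, leaving £8,500. Elderly Relief Credit: income exceeds £76,700 by £259,850 → 65 increments × £55 = £3,575 ≥ base, so the credit is £0. total £8,500 + £0 = £8,500
Miguel (£337,700): Disability Support Credit: income exceeds £302,600 by £35,100, which is 44 full-or-partial £800 increments; reduction = 44 × £250 = £11,000, leaving £8,250. Elderly Relief Credit: income exceeds £76,700 by £261,000 → 66 increments × £55 = £3,630 ≥ base, so the credit is £0. total £8,250 + £0 = £8,250
Difference: |£8,500 − £8,250| = £250.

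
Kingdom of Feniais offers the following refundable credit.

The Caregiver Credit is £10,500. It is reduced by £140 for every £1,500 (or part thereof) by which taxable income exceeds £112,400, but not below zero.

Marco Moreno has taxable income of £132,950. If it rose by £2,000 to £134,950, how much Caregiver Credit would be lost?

£280

At £132,950 — income exceeds £112,400 by £20,550, which is 14 full-or-partial £1,500 increments; reduction = 14 × £140 = £1,960, leaving £8,540.
At £134,950 — income exceeds £112,400 by £22,550, which is 16 full-or-partial £1,500 increments; reduction = 16 × £140 = £2,240, leaving £8,260.
Lost: £8,540 − £8,260 = £280.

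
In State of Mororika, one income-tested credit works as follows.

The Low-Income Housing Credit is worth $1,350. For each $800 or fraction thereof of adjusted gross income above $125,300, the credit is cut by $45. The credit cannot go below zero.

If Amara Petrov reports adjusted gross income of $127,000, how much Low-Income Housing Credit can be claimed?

Low-Income Housing Credit: income exceeds $125,300 by $1,700, which is 3 full-or-partial $800 increments; reduction = 3 × $45 = $135, leaving $1,215.

$1,215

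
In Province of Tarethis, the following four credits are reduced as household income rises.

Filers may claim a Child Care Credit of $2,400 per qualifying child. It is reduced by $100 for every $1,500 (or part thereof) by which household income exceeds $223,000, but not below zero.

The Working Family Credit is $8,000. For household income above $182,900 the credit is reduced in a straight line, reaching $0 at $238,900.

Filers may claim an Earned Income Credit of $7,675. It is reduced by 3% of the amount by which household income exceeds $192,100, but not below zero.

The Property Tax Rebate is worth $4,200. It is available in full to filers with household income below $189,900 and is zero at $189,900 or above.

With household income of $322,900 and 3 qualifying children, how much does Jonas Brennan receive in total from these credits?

$4,251

Child Care Credit: base = 3 × $2,400 = $7,200. income exceeds $223,000 by $99,900, which is 67 full-or-partial $1,500 increments; reduction = 67 × $100 = $6,700, leaving $500.
Working Family Credit: $322,900 is at or above $238,900, so the credit is $0.
Earned Income Credit: 3% of the $130,800 excess over $192,100 is $3,924; credit = $7,675 − $3,924 = $3,751.
Property Tax Rebate: $322,900 meets or exceeds the $189,900 cutoff, so the credit is $0.
Total: $500 + $0 + $3,751 + $0 = $4,251.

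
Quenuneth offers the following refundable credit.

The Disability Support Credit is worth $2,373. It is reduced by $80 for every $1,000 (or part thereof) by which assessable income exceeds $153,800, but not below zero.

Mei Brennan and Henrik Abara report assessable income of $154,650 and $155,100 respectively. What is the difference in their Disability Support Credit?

$80

Mei ($154,650): Disability Support Credit: income exceeds $153,800 by $850, which is 1 full-or-partial $1,000 increment; reduction = 1 × $80 = $80, leaving $2,293.
Henrik ($155,100): Disability Support Credit: income exceeds $153,800 by $1,300, which is 2 full-or-partial $1,000 increments; reduction = 2 × $80 = $160, leaving $2,213.
Difference: |$2,293 − $2,213| = $80.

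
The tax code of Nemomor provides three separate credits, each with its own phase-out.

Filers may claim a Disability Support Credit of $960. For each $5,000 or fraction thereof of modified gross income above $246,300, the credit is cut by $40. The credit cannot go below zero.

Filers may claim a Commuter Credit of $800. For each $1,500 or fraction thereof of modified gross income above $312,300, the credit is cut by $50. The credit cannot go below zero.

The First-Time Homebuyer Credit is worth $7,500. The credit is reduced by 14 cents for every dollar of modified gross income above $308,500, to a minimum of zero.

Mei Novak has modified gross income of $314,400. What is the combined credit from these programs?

Disability Support Credit: income exceeds $246,300 by $68,100, which is 14 full-or-partial $5,000 increments; reduction = 14 × $40 = $560, leaving $400.
Commuter Credit: income exceeds $312,300 by $2,100, which is 2 full-or-partial $1,500 increments; reduction = 2 × $50 = $100, leaving $700.
First-Time Homebuyer Credit: 14% of the $5,900 excess over $308,500 is $826; credit = $7,500 − $826 = $6,674.
Total: $400 + $700 + $6,674 = $7,774.

$7,774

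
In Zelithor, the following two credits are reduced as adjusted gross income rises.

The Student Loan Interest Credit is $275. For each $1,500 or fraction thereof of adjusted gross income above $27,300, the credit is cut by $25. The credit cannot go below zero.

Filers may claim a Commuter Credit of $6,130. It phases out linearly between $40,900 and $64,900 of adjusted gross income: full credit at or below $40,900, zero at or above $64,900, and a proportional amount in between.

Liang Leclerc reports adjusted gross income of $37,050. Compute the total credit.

Student Loan Interest Credit: income exceeds $27,300 by $9,750, which is 7 full-or-partial $1,500 increments; reduction = 7 × $25 = $175, leaving $100.
Commuter Credit: $37,050 is at or below the $40,900 threshold, so the full $6,130 applies.
Total: $100 + $6,130 = $6,230.

$6,230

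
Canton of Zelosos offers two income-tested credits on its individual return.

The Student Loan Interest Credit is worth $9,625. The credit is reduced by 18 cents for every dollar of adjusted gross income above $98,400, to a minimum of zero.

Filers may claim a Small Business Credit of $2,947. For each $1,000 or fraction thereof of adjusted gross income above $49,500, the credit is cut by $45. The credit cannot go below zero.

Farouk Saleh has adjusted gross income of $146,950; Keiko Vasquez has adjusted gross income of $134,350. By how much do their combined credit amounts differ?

Farouk ($146,950): Student Loan Interest Credit: 18% of the $48,550 excess over $98,400 is $8,739; credit = $9,625 − $8,739 = $886. Small Business Credit: income exceeds $49,500 by $97,450 → 98 increments × $45 = $4,410 ≥ base, so the credit is $0. total $886 + $0 = $886
Keiko ($134,350): Student Loan Interest Credit: 18% of the $35,950 excess over $98,400 is $6,471; credit = $9,625 − $6,471 = $3,154. Small Business Credit: income exceeds $49,500 by $84,850 → 85 increments × $45 = $3,825 ≥ base, so the credit is $0. total $3,154 + $0 = $3,154
Difference: |$886 − $3,154| = $2,268.

$2,268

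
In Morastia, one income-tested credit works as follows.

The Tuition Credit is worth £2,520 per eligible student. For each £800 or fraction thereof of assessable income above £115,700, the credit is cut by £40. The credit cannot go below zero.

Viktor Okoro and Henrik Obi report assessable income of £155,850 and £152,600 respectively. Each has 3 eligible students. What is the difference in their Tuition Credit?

£160

Viktor (£155,850): Tuition Credit: base = 3 × £2,520 = £7,560. income exceeds £115,700 by £40,150, which is 51 full-or-partial £800 increments; reduction = 51 × £40 = £2,040, leaving £5,520.
Henrik (£152,600): Tuition Credit: base = 3 × £2,520 = £7,560. income exceeds £115,700 by £36,900, which is 47 full-or-partial £800 increments; reduction = 47 × £40 = £1,880, leaving £5,680.
Difference: |£5,520 − £5,680| = £160.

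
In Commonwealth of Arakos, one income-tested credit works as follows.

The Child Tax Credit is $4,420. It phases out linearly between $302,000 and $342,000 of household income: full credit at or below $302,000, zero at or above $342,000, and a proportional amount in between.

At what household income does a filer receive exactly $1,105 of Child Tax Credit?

$332,000

$1,105 is 1,105/4,420 of the full $4,420, so 3,315/4,420 of the $40,000 range has been used: income = $302,000 + $40,000 × 3,315/4,420 = $332,000.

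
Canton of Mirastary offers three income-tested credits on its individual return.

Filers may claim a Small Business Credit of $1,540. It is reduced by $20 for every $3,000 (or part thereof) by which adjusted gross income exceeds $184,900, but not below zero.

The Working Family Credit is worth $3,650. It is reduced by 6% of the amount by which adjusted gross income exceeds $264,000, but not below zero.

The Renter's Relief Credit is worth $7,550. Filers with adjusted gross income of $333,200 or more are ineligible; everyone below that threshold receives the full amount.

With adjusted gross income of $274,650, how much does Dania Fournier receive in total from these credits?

$11,501

Small Business Credit: income exceeds $184,900 by $89,750, which is 30 full-or-partial $3,000 increments; reduction = 30 × $20 = $600, leaving $940.
Working Family Credit: 6% of the $10,650 excess over $264,000 is $639; credit = $3,650 − $639 = $3,011.
Renter's Relief Credit: $274,650 is below the $333,200 cutoff, so the full $7,550 applies.
Total: $940 + $3,011 + $7,550 = $11,501.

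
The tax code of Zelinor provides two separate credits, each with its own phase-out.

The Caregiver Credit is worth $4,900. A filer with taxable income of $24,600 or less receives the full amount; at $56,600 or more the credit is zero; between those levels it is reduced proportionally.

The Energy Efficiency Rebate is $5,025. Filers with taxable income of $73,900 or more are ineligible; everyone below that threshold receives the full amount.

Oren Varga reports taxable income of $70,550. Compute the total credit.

$5,025

Caregiver Credit: $70,550 is at or above $56,600, so the credit is $0.
Energy Efficiency Rebate: $70,550 is below the $73,900 cutoff, so the full $5,025 applies.
Total: $0 + $5,025 = $5,025.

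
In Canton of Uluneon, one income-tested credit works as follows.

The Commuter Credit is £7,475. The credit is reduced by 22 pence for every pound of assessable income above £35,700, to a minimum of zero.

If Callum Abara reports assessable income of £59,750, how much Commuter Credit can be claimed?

£2,184

Commuter Credit: 22% of the £24,050 excess over £35,700 is £5,291; credit = £7,475 − £5,291 = £2,184.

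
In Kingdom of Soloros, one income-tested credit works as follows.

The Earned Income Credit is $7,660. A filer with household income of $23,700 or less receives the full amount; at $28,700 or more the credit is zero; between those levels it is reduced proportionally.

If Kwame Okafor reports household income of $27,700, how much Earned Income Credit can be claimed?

$1,532

Earned Income Credit: $27,700 is $4,000 into a $5,000 phase-out range, leaving 1,000/5,000 of the credit: $7,660 × 1,000/5,000 = $1,532.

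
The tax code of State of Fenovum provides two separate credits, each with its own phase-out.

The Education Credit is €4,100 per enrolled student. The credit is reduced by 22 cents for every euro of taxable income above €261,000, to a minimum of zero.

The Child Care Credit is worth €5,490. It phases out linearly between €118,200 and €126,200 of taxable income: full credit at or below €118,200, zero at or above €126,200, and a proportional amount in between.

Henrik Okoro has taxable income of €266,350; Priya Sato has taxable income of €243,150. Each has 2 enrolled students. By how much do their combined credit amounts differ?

Henrik (€266,350): Education Credit: base = 2 × €4,100 = €8,200. 22% of the €5,350 excess over €261,000 is €1,177; credit = €8,200 − €1,177 = €7,023. Child Care Credit: €266,350 is at or above €126,200, so the credit is €0. total €7,023 + €0 = €7,023
Priya (€243,150): Education Credit: base = 2 × €4,100 = €8,200. €243,150 is at or below the €261,000 threshold, so the full €8,200 applies. Child Care Credit: €243,150 is at or above €126,200, so the credit is €0. total €8,200 + €0 = €8,200
Difference: |€7,023 − €8,200| = €1,177.

€1,177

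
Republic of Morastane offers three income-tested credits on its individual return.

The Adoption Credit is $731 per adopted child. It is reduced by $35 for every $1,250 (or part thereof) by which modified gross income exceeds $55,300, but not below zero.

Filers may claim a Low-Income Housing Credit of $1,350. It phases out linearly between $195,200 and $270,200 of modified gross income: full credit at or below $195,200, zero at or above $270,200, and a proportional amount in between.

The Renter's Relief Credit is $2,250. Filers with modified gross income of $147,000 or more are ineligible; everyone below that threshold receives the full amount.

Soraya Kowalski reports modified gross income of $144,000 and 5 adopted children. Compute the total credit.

Adoption Credit: base = 5 × $731 = $3,655. income exceeds $55,300 by $88,700, which is 71 full-or-partial $1,250 increments; reduction = 71 × $35 = $2,485, leaving $1,170.
Low-Income Housing Credit: $144,000 is at or below the $195,200 threshold, so the full $1,350 applies.
Renter's Relief Credit: $144,000 is below the $147,000 cutoff, so the full $2,250 applies.
Total: $1,170 + $1,350 + $2,250 = $4,770.

$4,770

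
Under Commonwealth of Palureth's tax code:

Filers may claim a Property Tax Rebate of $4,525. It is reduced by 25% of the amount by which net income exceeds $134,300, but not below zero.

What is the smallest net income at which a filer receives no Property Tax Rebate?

The credit falls by 25% of each dollar above $134,300, so it reaches zero when the excess is $4,525 / 25% = $18,100: income = $134,300 + $18,100 = $152,400.

$152,400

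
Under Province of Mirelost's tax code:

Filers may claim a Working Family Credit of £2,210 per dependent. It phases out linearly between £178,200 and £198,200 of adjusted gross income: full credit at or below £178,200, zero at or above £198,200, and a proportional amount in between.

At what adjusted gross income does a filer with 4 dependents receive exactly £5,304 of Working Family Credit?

£186,200

Full credit = 4 × £2,210 = £8,840.
£5,304 is 5,304/8,840 of the full £8,840, so 3,536/8,840 of the £20,000 range has been used: income = £178,200 + £20,000 × 3,536/8,840 = £186,200.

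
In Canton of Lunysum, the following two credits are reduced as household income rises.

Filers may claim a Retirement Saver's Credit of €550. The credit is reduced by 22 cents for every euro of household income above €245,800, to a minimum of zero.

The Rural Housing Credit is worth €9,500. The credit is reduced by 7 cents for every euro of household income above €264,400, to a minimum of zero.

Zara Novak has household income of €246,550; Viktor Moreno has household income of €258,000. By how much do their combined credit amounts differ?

€385

Zara (€246,550): Retirement Saver's Credit: 22% of the €750 excess over €245,800 is €165; credit = €550 − €165 = €385. Rural Housing Credit: €246,550 is at or below the €264,400 threshold, so the full €9,500 applies. total €385 + €9,500 = €9,885
Viktor (€258,000): Retirement Saver's Credit: 22% of the €12,200 excess over €245,800 is €2,684 ≥ base, so the credit is €0. Rural Housing Credit: €258,000 is at or below the €264,400 threshold, so the full €9,500 applies. total €0 + €9,500 = €9,500
Difference: |€9,885 − €9,500| = €385.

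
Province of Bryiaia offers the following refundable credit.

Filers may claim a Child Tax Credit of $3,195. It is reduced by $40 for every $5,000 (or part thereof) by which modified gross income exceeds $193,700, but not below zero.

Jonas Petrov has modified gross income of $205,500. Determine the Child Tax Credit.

Child Tax Credit: income exceeds $193,700 by $11,800, which is 3 full-or-partial $5,000 increments; reduction = 3 × $40 = $120, leaving $3,075.

$3,075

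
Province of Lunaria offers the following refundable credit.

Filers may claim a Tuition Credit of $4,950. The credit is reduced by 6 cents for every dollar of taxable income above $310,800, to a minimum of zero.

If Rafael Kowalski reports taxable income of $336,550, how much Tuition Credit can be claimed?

$3,405

Tuition Credit: 6% of the $25,750 excess over $310,800 is $1,545; credit = $4,950 − $1,545 = $3,405.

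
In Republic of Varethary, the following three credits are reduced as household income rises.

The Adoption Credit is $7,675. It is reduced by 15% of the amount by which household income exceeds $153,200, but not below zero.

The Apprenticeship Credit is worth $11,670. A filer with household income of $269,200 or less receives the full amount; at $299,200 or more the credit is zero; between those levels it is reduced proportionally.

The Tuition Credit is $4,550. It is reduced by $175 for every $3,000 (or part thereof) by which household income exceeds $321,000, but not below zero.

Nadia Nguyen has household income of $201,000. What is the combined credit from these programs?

$16,725

Adoption Credit: 15% of the $47,800 excess over $153,200 is $7,170; credit = $7,675 − $7,170 = $505.
Apprenticeship Credit: $201,000 is at or below the $269,200 threshold, so the full $11,670 applies.
Tuition Credit: $201,000 is at or below the $321,000 threshold, so the full $4,550 applies.
Total: $505 + $11,670 + $4,550 = $16,725.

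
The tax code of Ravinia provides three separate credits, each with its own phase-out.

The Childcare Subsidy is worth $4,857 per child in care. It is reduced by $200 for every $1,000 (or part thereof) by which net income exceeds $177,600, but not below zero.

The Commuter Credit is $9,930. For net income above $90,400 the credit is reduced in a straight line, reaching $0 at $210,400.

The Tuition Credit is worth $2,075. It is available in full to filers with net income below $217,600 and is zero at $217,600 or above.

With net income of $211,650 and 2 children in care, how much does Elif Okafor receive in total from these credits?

Childcare Subsidy: base = 2 × $4,857 = $9,714. income exceeds $177,600 by $34,050, which is 35 full-or-partial $1,000 increments; reduction = 35 × $200 = $7,000, leaving $2,714.
Commuter Credit: $211,650 is at or above $210,400, so the credit is $0.
Tuition Credit: $211,650 is below the $217,600 cutoff, so the full $2,075 applies.
Total: $2,714 + $0 + $2,075 = $4,789.

$4,789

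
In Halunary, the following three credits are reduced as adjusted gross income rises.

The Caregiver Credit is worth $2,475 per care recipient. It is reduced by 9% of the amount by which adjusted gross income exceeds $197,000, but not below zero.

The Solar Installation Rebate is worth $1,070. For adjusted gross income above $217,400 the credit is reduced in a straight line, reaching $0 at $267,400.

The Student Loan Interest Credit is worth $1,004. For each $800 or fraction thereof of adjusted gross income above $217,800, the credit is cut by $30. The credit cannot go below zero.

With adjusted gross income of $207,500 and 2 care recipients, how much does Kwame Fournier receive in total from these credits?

Caregiver Credit: base = 2 × $2,475 = $4,950. 9% of the $10,500 excess over $197,000 is $945; credit = $4,950 − $945 = $4,005.
Solar Installation Rebate: $207,500 is at or below the $217,400 threshold, so the full $1,070 applies.
Student Loan Interest Credit: $207,500 is at or below the $217,800 threshold, so the full $1,004 applies.
Total: $4,005 + $1,070 + $1,004 = $6,079.

$6,079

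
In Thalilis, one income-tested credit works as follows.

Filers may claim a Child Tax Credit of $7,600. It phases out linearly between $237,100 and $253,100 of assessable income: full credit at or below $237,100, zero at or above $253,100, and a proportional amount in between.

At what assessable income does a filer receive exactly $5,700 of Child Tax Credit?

$241,100

$5,700 is 5,700/7,600 of the full $7,600, so 1,900/7,600 of the $16,000 range has been used: income = $237,100 + $16,000 × 1,900/7,600 = $241,100.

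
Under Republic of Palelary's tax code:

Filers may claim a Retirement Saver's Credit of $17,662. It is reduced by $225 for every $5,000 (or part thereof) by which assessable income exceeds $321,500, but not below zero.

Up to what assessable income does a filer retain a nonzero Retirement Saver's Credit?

$711,500

After 78 increments the reduction is 78 × $225 = $17,550, leaving $112; one more increment wipes it out. Increment 78 ends at excess 78 × $5,000 = $390,000, so the highest qualifying income is $321,500 + $390,000 = $711,500.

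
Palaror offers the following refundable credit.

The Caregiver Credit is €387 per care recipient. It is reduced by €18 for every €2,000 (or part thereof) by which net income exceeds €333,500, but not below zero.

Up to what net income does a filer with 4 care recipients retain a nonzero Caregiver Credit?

Full credit = 4 × €387 = €1,548.
After 85 increments the reduction is 85 × €18 = €1,530, leaving €18; one more increment wipes it out. Increment 85 ends at excess 85 × €2,000 = €170,000, so the highest qualifying income is €333,500 + €170,000 = €503,500.

€503,500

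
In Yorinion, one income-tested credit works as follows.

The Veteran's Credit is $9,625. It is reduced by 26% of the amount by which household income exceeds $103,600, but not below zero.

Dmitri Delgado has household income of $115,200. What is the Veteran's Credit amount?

Veteran's Credit: 26% of the $11,600 excess over $103,600 is $3,016; credit = $9,625 − $3,016 = $6,609.

$6,609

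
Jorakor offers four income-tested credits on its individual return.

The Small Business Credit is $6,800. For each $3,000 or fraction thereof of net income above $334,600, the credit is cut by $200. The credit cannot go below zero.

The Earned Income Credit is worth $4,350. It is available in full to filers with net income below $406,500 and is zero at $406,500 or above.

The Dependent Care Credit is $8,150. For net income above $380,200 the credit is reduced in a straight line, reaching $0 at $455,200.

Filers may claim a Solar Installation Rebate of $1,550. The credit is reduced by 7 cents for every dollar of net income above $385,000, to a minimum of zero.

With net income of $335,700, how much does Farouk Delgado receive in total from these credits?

Small Business Credit: income exceeds $334,600 by $1,100, which is 1 full-or-partial $3,000 increment; reduction = 1 × $200 = $200, leaving $6,600.
Earned Income Credit: $335,700 is below the $406,500 cutoff, so the full $4,350 applies.
Dependent Care Credit: $335,700 is at or below the $380,200 threshold, so the full $8,150 applies.
Solar Installation Rebate: $335,700 is at or below the $385,000 threshold, so the full $1,550 applies.
Total: $6,600 + $4,350 + $8,150 + $1,550 = $20,650.

$20,650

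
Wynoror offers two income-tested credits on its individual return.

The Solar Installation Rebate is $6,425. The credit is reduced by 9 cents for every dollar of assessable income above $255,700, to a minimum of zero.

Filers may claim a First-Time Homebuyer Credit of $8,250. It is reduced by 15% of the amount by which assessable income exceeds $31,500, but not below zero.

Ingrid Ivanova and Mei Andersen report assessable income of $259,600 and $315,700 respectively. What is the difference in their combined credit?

$5,049

Ingrid ($259,600): Solar Installation Rebate: 9% of the $3,900 excess over $255,700 is $351; credit = $6,425 − $351 = $6,074. First-Time Homebuyer Credit: 15% of the $228,100 excess over $31,500 is $34,215 ≥ base, so the credit is $0. total $6,074 + $0 = $6,074
Mei ($315,700): Solar Installation Rebate: 9% of the $60,000 excess over $255,700 is $5,400; credit = $6,425 − $5,400 = $1,025. First-Time Homebuyer Credit: 15% of the $284,200 excess over $31,500 is $42,630 ≥ base, so the credit is $0. total $1,025 + $0 = $1,025
Difference: |$6,074 − $1,025| = $5,049.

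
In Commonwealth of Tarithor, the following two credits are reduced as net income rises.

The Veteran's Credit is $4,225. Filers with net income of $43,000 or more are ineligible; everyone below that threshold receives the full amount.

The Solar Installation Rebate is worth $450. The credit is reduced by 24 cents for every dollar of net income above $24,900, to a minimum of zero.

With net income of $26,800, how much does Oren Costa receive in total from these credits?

$4,225

Veteran's Credit: $26,800 is below the $43,000 cutoff, so the full $4,225 applies.
Solar Installation Rebate: 24% of the $1,900 excess over $24,900 is $456 ≥ base, so the credit is $0.
Total: $4,225 + $0 = $4,225.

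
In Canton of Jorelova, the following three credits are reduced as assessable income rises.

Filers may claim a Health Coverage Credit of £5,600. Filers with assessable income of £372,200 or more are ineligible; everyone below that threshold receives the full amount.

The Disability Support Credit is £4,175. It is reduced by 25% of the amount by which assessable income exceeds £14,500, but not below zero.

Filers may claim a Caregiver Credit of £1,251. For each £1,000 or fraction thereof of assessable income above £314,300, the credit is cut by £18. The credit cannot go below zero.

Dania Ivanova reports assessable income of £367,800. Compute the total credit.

£5,879

Health Coverage Credit: £367,800 is below the £372,200 cutoff, so the full £5,600 applies.
Disability Support Credit: 25% of the £353,300 excess over £14,500 is £88,325 ≥ base, so the credit is £0.
Caregiver Credit: income exceeds £314,300 by £53,500, which is 54 full-or-partial £1,000 increments; reduction = 54 × £18 = £972, leaving £279.
Total: £5,600 + £0 + £279 = £5,879.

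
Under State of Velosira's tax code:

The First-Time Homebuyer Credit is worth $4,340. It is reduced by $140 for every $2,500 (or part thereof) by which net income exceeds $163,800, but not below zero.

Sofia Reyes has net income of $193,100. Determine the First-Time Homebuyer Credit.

First-Time Homebuyer Credit: income exceeds $163,800 by $29,300, which is 12 full-or-partial $2,500 increments; reduction = 12 × $140 = $1,680, leaving $2,660.

$2,660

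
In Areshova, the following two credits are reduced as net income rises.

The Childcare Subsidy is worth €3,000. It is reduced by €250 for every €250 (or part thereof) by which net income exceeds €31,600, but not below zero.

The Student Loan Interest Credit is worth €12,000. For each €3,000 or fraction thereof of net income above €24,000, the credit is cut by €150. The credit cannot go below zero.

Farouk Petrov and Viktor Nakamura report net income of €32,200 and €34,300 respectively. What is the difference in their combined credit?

Farouk (€32,200): Childcare Subsidy: income exceeds €31,600 by €600, which is 3 full-or-partial €250 increments; reduction = 3 × €250 = €750, leaving €2,250. Student Loan Interest Credit: income exceeds €24,000 by €8,200, which is 3 full-or-partial €3,000 increments; reduction = 3 × €150 = €450, leaving €11,550. total €2,250 + €11,550 = €13,800
Viktor (€34,300): Childcare Subsidy: income exceeds €31,600 by €2,700, which is 11 full-or-partial €250 increments; reduction = 11 × €250 = €2,750, leaving €250. Student Loan Interest Credit: income exceeds €24,000 by €10,300, which is 4 full-or-partial €3,000 increments; reduction = 4 × €150 = €600, leaving €11,400. total €250 + €11,400 = €11,650
Difference: |€13,800 − €11,650| = €2,150.

€2,150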